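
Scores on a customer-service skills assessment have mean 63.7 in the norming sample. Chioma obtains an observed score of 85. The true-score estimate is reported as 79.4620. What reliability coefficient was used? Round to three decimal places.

0.740

T̂ = ρX + (1 − ρ)μ  ⇒  T̂ − μ = ρ(X − μ)
ρ = (T̂ − μ)/(X − μ) = (79.4620 − 63.7) / (85 − 63.7) = 15.7620 / 21.3 = 0.74000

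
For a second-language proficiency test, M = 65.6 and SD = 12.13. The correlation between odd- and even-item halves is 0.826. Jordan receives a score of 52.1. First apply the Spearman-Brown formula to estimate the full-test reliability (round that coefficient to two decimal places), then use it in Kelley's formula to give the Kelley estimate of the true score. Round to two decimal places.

Spearman-Brown: ρ = 2r/(1 + r) = 2(0.826)/(1 + 0.826) = 1.6520/1.826 = 0.9047 → 0.90
Weight the observed score by reliability and the mean by (1 − reliability): T̂ = 0.90·52.1 + 0.10·65.6 = 46.890 + 6.560 = 53.450.

53.45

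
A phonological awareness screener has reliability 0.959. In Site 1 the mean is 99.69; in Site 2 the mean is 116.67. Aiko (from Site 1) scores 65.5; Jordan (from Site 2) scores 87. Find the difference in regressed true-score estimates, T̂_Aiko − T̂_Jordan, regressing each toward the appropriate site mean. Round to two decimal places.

T̂_Aiko = 0.959(65.5) + 0.041(99.69) = 66.9018
T̂_Jordan = 0.959(87) + 0.041(116.67) = 88.2165
Difference = 66.9018 − 88.2165 = -21.3147

-21.31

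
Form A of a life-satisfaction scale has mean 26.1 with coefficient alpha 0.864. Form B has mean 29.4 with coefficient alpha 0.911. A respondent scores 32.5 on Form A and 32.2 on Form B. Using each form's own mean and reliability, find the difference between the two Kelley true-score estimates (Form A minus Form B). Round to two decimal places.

-0.32

T̂_A = 0.864(32.5) + 0.136(26.1) = 31.6296
T̂_B = 0.911(32.2) + 0.089(29.4) = 31.9508
T̂_A − T̂_B = -0.3212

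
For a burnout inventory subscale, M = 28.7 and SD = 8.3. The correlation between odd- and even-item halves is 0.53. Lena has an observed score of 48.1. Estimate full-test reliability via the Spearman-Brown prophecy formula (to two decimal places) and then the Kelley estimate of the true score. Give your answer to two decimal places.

42.09

Spearman-Brown: ρ = 2r/(1 + r) = 2(0.53)/(1 + 0.53) = 1.060/1.53 = 0.6928 → 0.69
T̂ = ρX + (1 − ρ)μ
  = 0.69 × 48.1 + 0.31 × 28.7
  = 33.189 + 8.897
  = 42.086
  ≈ 42.09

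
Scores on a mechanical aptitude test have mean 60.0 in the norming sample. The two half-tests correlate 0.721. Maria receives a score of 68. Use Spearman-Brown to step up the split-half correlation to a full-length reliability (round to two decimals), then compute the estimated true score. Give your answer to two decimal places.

Spearman-Brown: ρ = 2r/(1 + r) = 2(0.721)/(1 + 0.721) = 1.4420/1.721 = 0.8379 → 0.84
Weight the observed score by reliability and the mean by (1 − reliability): T̂ = 0.84·68 + 0.16·60.0 = 57.12 + 9.600 = 66.720.

66.72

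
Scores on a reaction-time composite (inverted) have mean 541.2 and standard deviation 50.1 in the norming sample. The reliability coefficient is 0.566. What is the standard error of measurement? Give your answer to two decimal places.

33.01

SEM = SD · √(1 − ρ) = 50.1 × √0.434 = 50.1 × 0.6588 = 33.005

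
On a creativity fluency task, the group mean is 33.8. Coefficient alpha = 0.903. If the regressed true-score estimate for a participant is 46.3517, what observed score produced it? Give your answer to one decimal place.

T̂ = ρX + (1 − ρ)μ  ⇒  X = (T̂ − (1 − ρ)μ) / ρ
X = (46.3517 − 0.097 × 33.8) / 0.903 = (46.3517 − 3.2786) / 0.903 = 43.0731 / 0.903 = 47.700

47.7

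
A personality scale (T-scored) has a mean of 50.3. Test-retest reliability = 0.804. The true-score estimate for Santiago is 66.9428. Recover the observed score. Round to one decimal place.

T̂ = ρX + (1 − ρ)μ  ⇒  X = (T̂ − (1 − ρ)μ) / ρ
X = (66.9428 − 0.196 × 50.3) / 0.804 = (66.9428 − 9.8588) / 0.804 = 57.0840 / 0.804 = 71.000

71.0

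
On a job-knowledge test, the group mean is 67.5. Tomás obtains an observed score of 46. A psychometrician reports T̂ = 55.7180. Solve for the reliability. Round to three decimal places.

T̂ = ρX + (1 − ρ)μ  ⇒  T̂ − μ = ρ(X − μ)
ρ = (T̂ − μ)/(X − μ) = (55.7180 − 67.5) / (46 − 67.5) = -11.7820 / -21.5 = 0.54800

0.548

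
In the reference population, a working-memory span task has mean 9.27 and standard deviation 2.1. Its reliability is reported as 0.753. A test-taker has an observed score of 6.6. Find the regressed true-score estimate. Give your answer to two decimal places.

T̂ = 0.753(6.6) + 0.247(9.27) = 4.9698 + 2.28969 = 7.259 → 7.26

7.26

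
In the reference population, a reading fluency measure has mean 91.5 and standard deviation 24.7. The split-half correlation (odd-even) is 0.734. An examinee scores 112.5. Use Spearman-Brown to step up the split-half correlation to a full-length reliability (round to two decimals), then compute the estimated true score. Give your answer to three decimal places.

Spearman-Brown: ρ = 2r/(1 + r) = 2(0.734)/(1 + 0.734) = 1.4680/1.734 = 0.8466 → 0.85
T̂ = 0.85(112.5) + 0.15(91.5) = 95.625 + 13.725 = 109.3500 → 109.350

109.350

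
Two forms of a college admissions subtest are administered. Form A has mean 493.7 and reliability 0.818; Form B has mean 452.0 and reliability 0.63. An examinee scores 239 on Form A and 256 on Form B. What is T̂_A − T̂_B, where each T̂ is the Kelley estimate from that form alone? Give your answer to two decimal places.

T̂_A = 0.818(239) + 0.182(493.7) = 285.3554
T̂_B = 0.63(256) + 0.37(452.0) = 328.5200
T̂_A − T̂_B = -43.1646

-43.16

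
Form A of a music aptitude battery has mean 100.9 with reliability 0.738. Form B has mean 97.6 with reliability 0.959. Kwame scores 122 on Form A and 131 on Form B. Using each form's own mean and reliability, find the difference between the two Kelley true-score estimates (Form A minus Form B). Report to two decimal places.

-13.16

T̂_A = 0.738(122) + 0.262(100.9) = 116.4718
T̂_B = 0.959(131) + 0.041(97.6) = 129.6306
T̂_A − T̂_B = -13.1588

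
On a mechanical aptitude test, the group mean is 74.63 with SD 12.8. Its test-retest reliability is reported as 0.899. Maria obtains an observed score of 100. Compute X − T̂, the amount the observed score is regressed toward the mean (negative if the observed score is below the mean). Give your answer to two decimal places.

2.56

T̂ = 0.899(100) + 0.101(74.63) = 89.900 + 7.53763 = 97.4376 → 97.438
X − T̂ = 100 − 97.438 = 2.562 → 2.56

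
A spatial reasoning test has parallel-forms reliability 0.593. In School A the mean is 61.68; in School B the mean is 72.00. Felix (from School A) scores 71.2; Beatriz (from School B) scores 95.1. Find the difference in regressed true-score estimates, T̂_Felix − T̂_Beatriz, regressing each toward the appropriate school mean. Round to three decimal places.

-18.373

T̂_Felix = 0.593(71.2) + 0.407(61.68) = 67.32536
T̂_Beatriz = 0.593(95.1) + 0.407(72.00) = 85.69830
Difference = 67.32536 − 85.69830 = -18.37294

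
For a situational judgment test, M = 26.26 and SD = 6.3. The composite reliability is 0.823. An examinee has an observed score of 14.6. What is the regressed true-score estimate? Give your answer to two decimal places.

Kelley's formula gives T̂ = 0.823·14.6 + 0.177·26.26 = 12.0158 + 4.64802 = 16.664.

16.66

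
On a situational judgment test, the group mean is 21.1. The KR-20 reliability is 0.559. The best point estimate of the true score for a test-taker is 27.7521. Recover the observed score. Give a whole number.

33

T̂ = ρX + (1 − ρ)μ  ⇒  X = (T̂ − (1 − ρ)μ) / ρ
X = (27.7521 − 0.441 × 21.1) / 0.559 = (27.7521 − 9.3051) / 0.559 = 18.4470 / 0.559 = 33.00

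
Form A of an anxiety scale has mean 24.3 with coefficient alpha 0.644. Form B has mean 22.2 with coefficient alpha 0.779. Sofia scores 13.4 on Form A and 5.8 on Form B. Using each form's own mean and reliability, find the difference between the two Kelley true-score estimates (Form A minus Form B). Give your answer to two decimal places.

7.86

T̂_A = 0.644(13.4) + 0.356(24.3) = 17.2804
T̂_B = 0.779(5.8) + 0.221(22.2) = 9.4244
T̂_A − T̂_B = 7.8560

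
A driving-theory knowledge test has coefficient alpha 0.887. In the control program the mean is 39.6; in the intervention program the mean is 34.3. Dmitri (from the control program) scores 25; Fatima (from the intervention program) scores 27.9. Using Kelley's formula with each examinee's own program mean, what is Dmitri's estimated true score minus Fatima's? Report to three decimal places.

T̂_Dmitri = 0.887(25) + 0.113(39.6) = 26.64980
T̂_Fatima = 0.887(27.9) + 0.113(34.3) = 28.62320
Difference = 26.64980 − 28.62320 = -1.97340

-1.973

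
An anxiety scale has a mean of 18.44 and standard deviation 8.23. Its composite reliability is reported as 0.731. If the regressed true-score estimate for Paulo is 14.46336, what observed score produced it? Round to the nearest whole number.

T̂ = ρX + (1 − ρ)μ  ⇒  X = (T̂ − (1 − ρ)μ) / ρ
X = (14.46336 − 0.269 × 18.44) / 0.731 = (14.46336 − 4.96036) / 0.731 = 9.50300 / 0.731 = 13.00

13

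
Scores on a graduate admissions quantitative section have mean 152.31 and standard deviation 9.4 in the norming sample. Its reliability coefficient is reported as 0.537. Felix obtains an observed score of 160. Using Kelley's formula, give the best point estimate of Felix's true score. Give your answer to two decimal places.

Weight the observed score by reliability and the mean by (1 − reliability): T̂ = 0.537·160 + 0.463·152.31 = 85.920 + 70.51953 = 156.440.

156.44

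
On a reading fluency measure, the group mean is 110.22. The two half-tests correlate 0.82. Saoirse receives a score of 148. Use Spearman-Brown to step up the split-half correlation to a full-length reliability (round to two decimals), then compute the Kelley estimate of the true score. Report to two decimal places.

144.22

Spearman-Brown: ρ = 2r/(1 + r) = 2(0.82)/(1 + 0.82) = 1.640/1.82 = 0.9011 → 0.90
T̂ = ρX + (1 − ρ)μ
  = 0.90 × 148 + 0.10 × 110.22
  = 133.20 + 11.0220
  = 144.222
  ≈ 144.22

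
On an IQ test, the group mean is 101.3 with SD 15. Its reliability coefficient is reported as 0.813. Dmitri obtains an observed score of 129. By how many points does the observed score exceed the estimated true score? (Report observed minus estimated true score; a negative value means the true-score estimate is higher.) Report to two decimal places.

5.18

T̂ = ρX + (1 − ρ)μ
  = 0.813 × 129 + 0.187 × 101.3
  = 104.877 + 18.9431
  = 123.8201
  ≈ 123.820
X − T̂ = 129 − 123.820 = 5.180 → 5.18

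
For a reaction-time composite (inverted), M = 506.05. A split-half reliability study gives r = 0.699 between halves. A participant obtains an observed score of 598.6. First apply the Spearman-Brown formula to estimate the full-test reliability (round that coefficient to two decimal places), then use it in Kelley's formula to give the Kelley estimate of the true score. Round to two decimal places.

Spearman-Brown: ρ = 2r/(1 + r) = 2(0.699)/(1 + 0.699) = 1.3980/1.699 = 0.8228 → 0.82
T̂ = ρX + (1 − ρ)μ
  = 0.82 × 598.6 + 0.18 × 506.05
  = 490.852 + 91.0890
  = 581.941
  ≈ 581.94

581.94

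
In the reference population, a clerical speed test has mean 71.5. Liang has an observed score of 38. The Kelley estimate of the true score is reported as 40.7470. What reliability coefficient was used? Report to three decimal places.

0.918

T̂ = ρX + (1 − ρ)μ  ⇒  T̂ − μ = ρ(X − μ)
ρ = (T̂ − μ)/(X − μ) = (40.7470 − 71.5) / (38 − 71.5) = -30.7530 / -33.5 = 0.91800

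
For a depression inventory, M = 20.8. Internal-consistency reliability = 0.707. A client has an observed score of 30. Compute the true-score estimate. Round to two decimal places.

27.30

Regress the observed score toward the mean by the unreliability: T̂ = 0.707·30 + 0.293·20.8 = 21.210 + 6.0944 = 27.304.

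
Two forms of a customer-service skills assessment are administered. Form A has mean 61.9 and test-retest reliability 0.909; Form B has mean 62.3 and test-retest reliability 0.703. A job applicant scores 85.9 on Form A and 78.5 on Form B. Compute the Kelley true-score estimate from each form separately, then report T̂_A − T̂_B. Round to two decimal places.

10.03

T̂_A = 0.909(85.9) + 0.091(61.9) = 83.7160
T̂_B = 0.703(78.5) + 0.297(62.3) = 73.6886
T̂_A − T̂_B = 10.0274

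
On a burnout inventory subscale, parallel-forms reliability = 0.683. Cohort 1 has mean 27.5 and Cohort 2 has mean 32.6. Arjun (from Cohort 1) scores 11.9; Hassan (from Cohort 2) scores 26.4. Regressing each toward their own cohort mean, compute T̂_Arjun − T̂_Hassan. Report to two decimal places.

-11.52

T̂_Arjun = 0.683(11.9) + 0.317(27.5) = 16.8452
T̂_Hassan = 0.683(26.4) + 0.317(32.6) = 28.3654
Difference = 16.8452 − 28.3654 = -11.5202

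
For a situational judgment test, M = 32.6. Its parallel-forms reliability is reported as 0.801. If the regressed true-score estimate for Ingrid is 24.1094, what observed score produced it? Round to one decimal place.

22.0

T̂ = ρX + (1 − ρ)μ  ⇒  X = (T̂ − (1 − ρ)μ) / ρ
X = (24.1094 − 0.199 × 32.6) / 0.801 = (24.1094 − 6.4874) / 0.801 = 17.6220 / 0.801 = 22.000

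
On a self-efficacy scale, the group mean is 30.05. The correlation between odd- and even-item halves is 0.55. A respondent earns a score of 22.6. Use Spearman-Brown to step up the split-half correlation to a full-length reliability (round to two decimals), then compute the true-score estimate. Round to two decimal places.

Spearman-Brown: ρ = 2r/(1 + r) = 2(0.55)/(1 + 0.55) = 1.100/1.55 = 0.7097 → 0.71
T̂ = 0.71(22.6) + 0.29(30.05) = 16.046 + 8.7145 = 24.761 → 24.76

24.76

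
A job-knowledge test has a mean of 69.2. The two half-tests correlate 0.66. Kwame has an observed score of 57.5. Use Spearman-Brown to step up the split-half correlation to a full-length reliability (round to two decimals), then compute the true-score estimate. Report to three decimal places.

59.840

Spearman-Brown: ρ = 2r/(1 + r) = 2(0.66)/(1 + 0.66) = 1.320/1.66 = 0.7952 → 0.80
Weight the observed score by reliability and the mean by (1 − reliability): T̂ = 0.80·57.5 + 0.20·69.2 = 46.000 + 13.840 = 59.8400.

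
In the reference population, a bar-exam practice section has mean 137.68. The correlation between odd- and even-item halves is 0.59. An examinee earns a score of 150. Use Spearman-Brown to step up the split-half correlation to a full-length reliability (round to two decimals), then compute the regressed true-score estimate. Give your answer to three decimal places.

Spearman-Brown: ρ = 2r/(1 + r) = 2(0.59)/(1 + 0.59) = 1.180/1.59 = 0.7421 → 0.74
T̂ = 0.74(150) + 0.26(137.68) = 111.00 + 35.7968 = 146.7968 → 146.797

146.797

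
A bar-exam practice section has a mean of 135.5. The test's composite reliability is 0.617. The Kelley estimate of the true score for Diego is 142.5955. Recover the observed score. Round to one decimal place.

147.0

T̂ = ρX + (1 − ρ)μ  ⇒  X = (T̂ − (1 − ρ)μ) / ρ
X = (142.5955 − 0.383 × 135.5) / 0.617 = (142.5955 − 51.8965) / 0.617 = 90.6990 / 0.617 = 147.000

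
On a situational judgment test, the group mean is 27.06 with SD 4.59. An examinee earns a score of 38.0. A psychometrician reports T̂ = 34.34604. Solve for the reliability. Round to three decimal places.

T̂ = ρX + (1 − ρ)μ  ⇒  T̂ − μ = ρ(X − μ)
ρ = (T̂ − μ)/(X − μ) = (34.34604 − 27.06) / (38.0 − 27.06) = 7.28604 / 10.94 = 0.66600

0.666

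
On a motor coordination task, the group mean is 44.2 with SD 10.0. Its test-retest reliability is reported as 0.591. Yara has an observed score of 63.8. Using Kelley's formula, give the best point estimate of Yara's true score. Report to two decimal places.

55.78

Regress the observed score toward the mean by the unreliability: T̂ = 0.591·63.8 + 0.409·44.2 = 37.7058 + 18.0778 = 55.784.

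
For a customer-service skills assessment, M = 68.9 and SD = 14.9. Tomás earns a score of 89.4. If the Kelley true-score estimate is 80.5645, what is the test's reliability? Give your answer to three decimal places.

0.569

T̂ = ρX + (1 − ρ)μ  ⇒  T̂ − μ = ρ(X − μ)
ρ = (T̂ − μ)/(X − μ) = (80.5645 − 68.9) / (89.4 − 68.9) = 11.6645 / 20.5 = 0.56900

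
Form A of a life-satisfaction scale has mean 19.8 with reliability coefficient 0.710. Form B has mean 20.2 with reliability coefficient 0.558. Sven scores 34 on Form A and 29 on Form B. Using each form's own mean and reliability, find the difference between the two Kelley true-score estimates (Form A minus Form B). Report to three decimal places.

4.772

T̂_A = 0.710(34) + 0.290(19.8) = 29.88200
T̂_B = 0.558(29) + 0.442(20.2) = 25.11040
T̂_A − T̂_B = 4.77160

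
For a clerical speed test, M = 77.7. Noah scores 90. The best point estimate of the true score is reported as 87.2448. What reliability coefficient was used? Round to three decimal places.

T̂ = ρX + (1 − ρ)μ  ⇒  T̂ − μ = ρ(X − μ)
ρ = (T̂ − μ)/(X − μ) = (87.2448 − 77.7) / (90 − 77.7) = 9.5448 / 12.3 = 0.77600

0.776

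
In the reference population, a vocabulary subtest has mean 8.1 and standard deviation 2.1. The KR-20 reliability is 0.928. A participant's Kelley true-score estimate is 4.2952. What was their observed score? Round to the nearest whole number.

4

T̂ = ρX + (1 − ρ)μ  ⇒  X = (T̂ − (1 − ρ)μ) / ρ
X = (4.2952 − 0.072 × 8.1) / 0.928 = (4.2952 − 0.5832) / 0.928 = 3.7120 / 0.928 = 4.00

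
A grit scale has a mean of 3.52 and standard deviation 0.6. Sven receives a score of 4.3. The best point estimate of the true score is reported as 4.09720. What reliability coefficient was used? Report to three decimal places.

0.740

T̂ = ρX + (1 − ρ)μ  ⇒  T̂ − μ = ρ(X − μ)
ρ = (T̂ − μ)/(X − μ) = (4.09720 − 3.52) / (4.3 − 3.52) = 0.57720 / 0.78 = 0.74000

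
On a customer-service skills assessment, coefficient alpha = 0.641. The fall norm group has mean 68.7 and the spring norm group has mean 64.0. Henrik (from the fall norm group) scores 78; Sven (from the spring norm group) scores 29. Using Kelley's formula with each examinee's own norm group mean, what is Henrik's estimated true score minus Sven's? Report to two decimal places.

33.10

T̂_Henrik = 0.641(78) + 0.359(68.7) = 74.6613
T̂_Sven = 0.641(29) + 0.359(64.0) = 41.5650
Difference = 74.6613 − 41.5650 = 33.0963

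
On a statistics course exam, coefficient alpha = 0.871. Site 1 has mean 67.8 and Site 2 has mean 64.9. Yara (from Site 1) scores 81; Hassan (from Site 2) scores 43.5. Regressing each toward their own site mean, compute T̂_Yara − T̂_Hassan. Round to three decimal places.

T̂_Yara = 0.871(81) + 0.129(67.8) = 79.29720
T̂_Hassan = 0.871(43.5) + 0.129(64.9) = 46.26060
Difference = 79.29720 − 46.26060 = 33.03660

33.037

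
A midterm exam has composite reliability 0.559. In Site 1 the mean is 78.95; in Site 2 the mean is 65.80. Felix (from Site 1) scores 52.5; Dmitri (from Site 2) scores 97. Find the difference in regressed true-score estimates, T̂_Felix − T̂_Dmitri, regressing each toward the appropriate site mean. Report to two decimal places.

T̂_Felix = 0.559(52.5) + 0.441(78.95) = 64.1645
T̂_Dmitri = 0.559(97) + 0.441(65.80) = 83.2408
Difference = 64.1645 − 83.2408 = -19.0764

-19.08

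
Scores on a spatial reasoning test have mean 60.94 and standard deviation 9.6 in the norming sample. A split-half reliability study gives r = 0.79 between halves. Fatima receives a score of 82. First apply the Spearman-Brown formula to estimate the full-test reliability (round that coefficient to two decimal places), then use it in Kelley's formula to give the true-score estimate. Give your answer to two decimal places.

79.47

Spearman-Brown: ρ = 2r/(1 + r) = 2(0.79)/(1 + 0.79) = 1.580/1.79 = 0.8827 → 0.88
T̂ = ρX + (1 − ρ)μ
  = 0.88 × 82 + 0.12 × 60.94
  = 72.16 + 7.3128
  = 79.473
  ≈ 79.47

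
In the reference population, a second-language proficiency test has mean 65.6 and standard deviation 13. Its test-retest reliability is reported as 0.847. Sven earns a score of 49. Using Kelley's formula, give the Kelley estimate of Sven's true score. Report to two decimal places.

51.54

T̂ = 0.847(49) + 0.153(65.6) = 41.503 + 10.0368 = 51.540 → 51.54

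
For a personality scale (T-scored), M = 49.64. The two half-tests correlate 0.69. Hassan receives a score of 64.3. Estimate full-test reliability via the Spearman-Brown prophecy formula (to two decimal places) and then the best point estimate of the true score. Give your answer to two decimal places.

Spearman-Brown: ρ = 2r/(1 + r) = 2(0.69)/(1 + 0.69) = 1.380/1.69 = 0.8166 → 0.82
Kelley's formula gives T̂ = 0.82·64.3 + 0.18·49.64 = 52.726 + 8.9352 = 61.661.

61.66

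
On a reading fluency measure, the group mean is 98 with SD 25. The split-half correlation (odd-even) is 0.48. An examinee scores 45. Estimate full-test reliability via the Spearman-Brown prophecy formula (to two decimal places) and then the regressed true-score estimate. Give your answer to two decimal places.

63.55

Spearman-Brown: ρ = 2r/(1 + r) = 2(0.48)/(1 + 0.48) = 0.960/1.48 = 0.6486 → 0.65
Kelley's formula gives T̂ = 0.65·45 + 0.35·98 = 29.25 + 34.30 = 63.550.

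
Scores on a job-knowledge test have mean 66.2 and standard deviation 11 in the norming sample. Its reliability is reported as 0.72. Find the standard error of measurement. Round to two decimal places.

SEM = SD · √(1 − ρ) = 11 × √0.28 = 11 × 0.5292 = 5.821

5.82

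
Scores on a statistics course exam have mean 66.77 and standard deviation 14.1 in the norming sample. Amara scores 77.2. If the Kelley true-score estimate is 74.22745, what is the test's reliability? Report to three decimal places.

0.715

T̂ = ρX + (1 − ρ)μ  ⇒  T̂ − μ = ρ(X − μ)
ρ = (T̂ − μ)/(X − μ) = (74.22745 − 66.77) / (77.2 − 66.77) = 7.45745 / 10.43 = 0.71500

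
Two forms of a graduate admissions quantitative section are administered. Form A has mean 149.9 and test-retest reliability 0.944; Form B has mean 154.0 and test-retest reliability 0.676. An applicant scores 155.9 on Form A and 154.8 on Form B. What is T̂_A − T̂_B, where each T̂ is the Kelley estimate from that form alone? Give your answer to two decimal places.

T̂_A = 0.944(155.9) + 0.056(149.9) = 155.5640
T̂_B = 0.676(154.8) + 0.324(154.0) = 154.5408
T̂_A − T̂_B = 1.0232

1.02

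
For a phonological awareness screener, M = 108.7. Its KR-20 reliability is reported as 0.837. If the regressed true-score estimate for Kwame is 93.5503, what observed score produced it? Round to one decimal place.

90.6

T̂ = ρX + (1 − ρ)μ  ⇒  X = (T̂ − (1 − ρ)μ) / ρ
X = (93.5503 − 0.163 × 108.7) / 0.837 = (93.5503 − 17.7181) / 0.837 = 75.8322 / 0.837 = 90.600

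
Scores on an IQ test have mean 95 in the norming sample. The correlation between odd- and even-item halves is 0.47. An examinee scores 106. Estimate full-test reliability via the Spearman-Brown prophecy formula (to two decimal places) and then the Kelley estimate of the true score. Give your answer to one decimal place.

Spearman-Brown: ρ = 2r/(1 + r) = 2(0.47)/(1 + 0.47) = 0.940/1.47 = 0.6395 → 0.64
Kelley's formula gives T̂ = 0.64·106 + 0.36·95 = 67.84 + 34.20 = 102.04.

102.0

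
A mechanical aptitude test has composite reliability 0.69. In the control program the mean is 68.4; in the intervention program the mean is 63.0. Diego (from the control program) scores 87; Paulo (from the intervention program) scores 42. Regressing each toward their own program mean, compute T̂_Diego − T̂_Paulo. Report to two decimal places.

T̂_Diego = 0.69(87) + 0.31(68.4) = 81.2340
T̂_Paulo = 0.69(42) + 0.31(63.0) = 48.5100
Difference = 81.2340 − 48.5100 = 32.7240

32.72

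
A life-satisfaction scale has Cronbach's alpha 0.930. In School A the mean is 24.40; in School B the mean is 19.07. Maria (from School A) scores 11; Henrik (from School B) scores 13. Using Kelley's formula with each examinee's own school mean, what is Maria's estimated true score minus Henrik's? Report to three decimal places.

T̂_Maria = 0.930(11) + 0.070(24.40) = 11.93800
T̂_Henrik = 0.930(13) + 0.070(19.07) = 13.42490
Difference = 11.93800 − 13.42490 = -1.48690

-1.487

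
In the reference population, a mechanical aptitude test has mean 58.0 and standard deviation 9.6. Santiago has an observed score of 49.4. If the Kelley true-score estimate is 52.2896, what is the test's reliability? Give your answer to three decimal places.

0.664

T̂ = ρX + (1 − ρ)μ  ⇒  T̂ − μ = ρ(X − μ)
ρ = (T̂ − μ)/(X − μ) = (52.2896 − 58.0) / (49.4 − 58.0) = -5.7104 / -8.6 = 0.66400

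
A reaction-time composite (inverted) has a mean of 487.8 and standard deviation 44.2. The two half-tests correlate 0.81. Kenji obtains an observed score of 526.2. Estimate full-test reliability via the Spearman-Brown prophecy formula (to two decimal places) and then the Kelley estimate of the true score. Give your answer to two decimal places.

522.36

Spearman-Brown: ρ = 2r/(1 + r) = 2(0.81)/(1 + 0.81) = 1.620/1.81 = 0.8950 → 0.90
T̂ = ρX + (1 − ρ)μ
  = 0.90 × 526.2 + 0.10 × 487.8
  = 473.580 + 48.780
  = 522.360
  ≈ 522.36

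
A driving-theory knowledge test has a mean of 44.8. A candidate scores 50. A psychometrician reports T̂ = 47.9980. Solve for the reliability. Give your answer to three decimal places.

0.615

T̂ = ρX + (1 − ρ)μ  ⇒  T̂ − μ = ρ(X − μ)
ρ = (T̂ − μ)/(X − μ) = (47.9980 − 44.8) / (50 − 44.8) = 3.1980 / 5.2 = 0.61500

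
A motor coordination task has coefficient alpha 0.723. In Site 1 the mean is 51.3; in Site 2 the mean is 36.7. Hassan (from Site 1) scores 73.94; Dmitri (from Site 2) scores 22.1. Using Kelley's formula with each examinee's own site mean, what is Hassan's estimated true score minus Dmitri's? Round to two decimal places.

41.52

T̂_Hassan = 0.723(73.94) + 0.277(51.3) = 67.6687
T̂_Dmitri = 0.723(22.1) + 0.277(36.7) = 26.1442
Difference = 67.6687 − 26.1442 = 41.5245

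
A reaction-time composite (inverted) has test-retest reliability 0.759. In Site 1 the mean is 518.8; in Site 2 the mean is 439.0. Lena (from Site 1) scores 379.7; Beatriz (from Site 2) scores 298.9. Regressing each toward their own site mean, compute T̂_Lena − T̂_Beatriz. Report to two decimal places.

80.56

T̂_Lena = 0.759(379.7) + 0.241(518.8) = 413.2231
T̂_Beatriz = 0.759(298.9) + 0.241(439.0) = 332.6641
Difference = 413.2231 − 332.6641 = 80.5590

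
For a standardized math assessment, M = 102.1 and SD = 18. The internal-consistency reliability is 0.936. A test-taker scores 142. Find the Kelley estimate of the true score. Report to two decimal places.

139.45

T̂ = 0.936(142) + 0.064(102.1) = 132.912 + 6.5344 = 139.446 → 139.45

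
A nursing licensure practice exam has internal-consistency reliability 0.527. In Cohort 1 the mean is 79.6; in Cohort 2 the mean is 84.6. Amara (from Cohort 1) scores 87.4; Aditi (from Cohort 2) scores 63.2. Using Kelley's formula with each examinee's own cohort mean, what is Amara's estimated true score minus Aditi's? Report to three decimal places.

T̂_Amara = 0.527(87.4) + 0.473(79.6) = 83.71060
T̂_Aditi = 0.527(63.2) + 0.473(84.6) = 73.32220
Difference = 83.71060 − 73.32220 = 10.38840

10.388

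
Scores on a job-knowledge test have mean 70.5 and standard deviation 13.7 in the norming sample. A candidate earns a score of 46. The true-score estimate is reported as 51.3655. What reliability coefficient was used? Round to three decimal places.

0.781

T̂ = ρX + (1 − ρ)μ  ⇒  T̂ − μ = ρ(X − μ)
ρ = (T̂ − μ)/(X − μ) = (51.3655 − 70.5) / (46 − 70.5) = -19.1345 / -24.5 = 0.78100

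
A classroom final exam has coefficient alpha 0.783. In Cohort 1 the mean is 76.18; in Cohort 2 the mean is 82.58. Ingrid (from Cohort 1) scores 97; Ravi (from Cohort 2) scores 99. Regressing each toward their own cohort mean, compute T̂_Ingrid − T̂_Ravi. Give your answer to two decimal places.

T̂_Ingrid = 0.783(97) + 0.217(76.18) = 92.4821
T̂_Ravi = 0.783(99) + 0.217(82.58) = 95.4369
Difference = 92.4821 − 95.4369 = -2.9548

-2.95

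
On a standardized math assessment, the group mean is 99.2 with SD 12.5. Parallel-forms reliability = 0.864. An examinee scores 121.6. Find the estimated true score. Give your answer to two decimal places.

T̂ = 0.864(121.6) + 0.136(99.2) = 105.0624 + 13.4912 = 118.554 → 118.55

118.55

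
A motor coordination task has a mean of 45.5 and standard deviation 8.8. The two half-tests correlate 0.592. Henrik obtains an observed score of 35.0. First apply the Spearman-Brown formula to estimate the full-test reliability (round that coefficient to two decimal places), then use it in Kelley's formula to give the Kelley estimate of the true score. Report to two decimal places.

37.73

Spearman-Brown: ρ = 2r/(1 + r) = 2(0.592)/(1 + 0.592) = 1.1840/1.592 = 0.7437 → 0.74
Weight the observed score by reliability and the mean by (1 − reliability): T̂ = 0.74·35.0 + 0.26·45.5 = 25.900 + 11.830 = 37.730.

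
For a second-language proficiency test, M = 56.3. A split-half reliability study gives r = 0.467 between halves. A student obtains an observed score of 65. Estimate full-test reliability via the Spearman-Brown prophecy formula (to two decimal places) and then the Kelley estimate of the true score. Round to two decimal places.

61.87

Spearman-Brown: ρ = 2r/(1 + r) = 2(0.467)/(1 + 0.467) = 0.9340/1.467 = 0.6367 → 0.64
Kelley's formula gives T̂ = 0.64·65 + 0.36·56.3 = 41.60 + 20.268 = 61.868.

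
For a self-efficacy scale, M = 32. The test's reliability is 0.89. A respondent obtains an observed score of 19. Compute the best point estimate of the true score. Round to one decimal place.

20.4

T̂ = 0.89(19) + 0.11(32) = 16.91 + 3.52 = 20.43 → 20.4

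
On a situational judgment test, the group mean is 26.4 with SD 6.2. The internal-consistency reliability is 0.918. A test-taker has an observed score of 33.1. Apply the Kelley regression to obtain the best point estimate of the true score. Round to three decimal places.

T̂ = ρX + (1 − ρ)μ
  = 0.918 × 33.1 + 0.082 × 26.4
  = 30.3858 + 2.1648
  = 32.5506
  ≈ 32.551

32.551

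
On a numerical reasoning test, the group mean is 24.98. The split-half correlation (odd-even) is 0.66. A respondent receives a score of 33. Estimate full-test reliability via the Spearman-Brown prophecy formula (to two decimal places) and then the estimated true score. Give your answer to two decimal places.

Spearman-Brown: ρ = 2r/(1 + r) = 2(0.66)/(1 + 0.66) = 1.320/1.66 = 0.7952 → 0.80
T̂ = 0.80(33) + 0.20(24.98) = 26.40 + 4.9960 = 31.396 → 31.40

31.40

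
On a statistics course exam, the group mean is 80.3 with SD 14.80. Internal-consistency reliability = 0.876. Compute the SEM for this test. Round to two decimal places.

5.21

SEM = SD · √(1 − ρ) = 14.80 × √0.124 = 14.80 × 0.3521 = 5.212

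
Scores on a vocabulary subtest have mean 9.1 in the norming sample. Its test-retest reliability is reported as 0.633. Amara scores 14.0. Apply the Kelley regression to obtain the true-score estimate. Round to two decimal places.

12.20

T̂ = ρX + (1 − ρ)μ
  = 0.633 × 14.0 + 0.367 × 9.1
  = 8.8620 + 3.3397
  = 12.202
  ≈ 12.20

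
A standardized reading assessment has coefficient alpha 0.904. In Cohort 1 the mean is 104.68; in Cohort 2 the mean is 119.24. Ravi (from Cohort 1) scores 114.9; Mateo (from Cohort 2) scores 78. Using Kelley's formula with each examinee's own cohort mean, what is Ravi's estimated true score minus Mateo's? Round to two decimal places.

T̂_Ravi = 0.904(114.9) + 0.096(104.68) = 113.9189
T̂_Mateo = 0.904(78) + 0.096(119.24) = 81.9590
Difference = 113.9189 − 81.9590 = 31.9598

31.96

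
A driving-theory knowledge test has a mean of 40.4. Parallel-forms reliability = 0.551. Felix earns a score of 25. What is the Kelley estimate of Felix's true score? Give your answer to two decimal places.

Regress the observed score toward the mean by the unreliability: T̂ = 0.551·25 + 0.449·40.4 = 13.775 + 18.1396 = 31.915.

31.91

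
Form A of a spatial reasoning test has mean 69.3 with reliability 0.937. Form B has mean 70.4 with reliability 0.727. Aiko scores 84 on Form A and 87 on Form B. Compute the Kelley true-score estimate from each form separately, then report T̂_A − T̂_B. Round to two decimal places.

T̂_A = 0.937(84) + 0.063(69.3) = 83.0739
T̂_B = 0.727(87) + 0.273(70.4) = 82.4682
T̂_A − T̂_B = 0.6057

0.61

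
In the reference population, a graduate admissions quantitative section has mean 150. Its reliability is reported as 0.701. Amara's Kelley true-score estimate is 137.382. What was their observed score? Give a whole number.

132

T̂ = ρX + (1 − ρ)μ  ⇒  X = (T̂ − (1 − ρ)μ) / ρ
X = (137.382 − 0.299 × 150) / 0.701 = (137.382 − 44.850) / 0.701 = 92.532 / 0.701 = 132.00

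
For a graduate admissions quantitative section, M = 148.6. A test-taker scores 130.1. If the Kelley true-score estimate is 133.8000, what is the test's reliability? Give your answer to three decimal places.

T̂ = ρX + (1 − ρ)μ  ⇒  T̂ − μ = ρ(X − μ)
ρ = (T̂ − μ)/(X − μ) = (133.8000 − 148.6) / (130.1 − 148.6) = -14.8000 / -18.5 = 0.80000

0.800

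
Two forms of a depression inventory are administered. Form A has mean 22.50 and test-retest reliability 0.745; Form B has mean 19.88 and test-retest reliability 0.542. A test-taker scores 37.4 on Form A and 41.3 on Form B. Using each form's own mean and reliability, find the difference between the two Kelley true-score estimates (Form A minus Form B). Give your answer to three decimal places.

2.111

T̂_A = 0.745(37.4) + 0.255(22.50) = 33.60050
T̂_B = 0.542(41.3) + 0.458(19.88) = 31.48964
T̂_A − T̂_B = 2.11086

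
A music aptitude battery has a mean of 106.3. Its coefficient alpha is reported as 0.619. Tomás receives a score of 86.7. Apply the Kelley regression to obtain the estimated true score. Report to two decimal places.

T̂ = 0.619(86.7) + 0.381(106.3) = 53.6673 + 40.5003 = 94.168 → 94.17

94.17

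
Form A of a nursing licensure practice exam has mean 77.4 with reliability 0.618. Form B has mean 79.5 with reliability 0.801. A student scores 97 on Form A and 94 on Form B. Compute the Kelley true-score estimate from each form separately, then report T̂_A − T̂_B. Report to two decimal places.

T̂_A = 0.618(97) + 0.382(77.4) = 89.5128
T̂_B = 0.801(94) + 0.199(79.5) = 91.1145
T̂_A − T̂_B = -1.6017

-1.60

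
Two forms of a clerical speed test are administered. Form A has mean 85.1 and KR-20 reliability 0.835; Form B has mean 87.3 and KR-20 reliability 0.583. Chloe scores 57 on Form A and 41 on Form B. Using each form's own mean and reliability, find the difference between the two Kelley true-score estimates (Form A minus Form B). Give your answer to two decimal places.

1.33

T̂_A = 0.835(57) + 0.165(85.1) = 61.6365
T̂_B = 0.583(41) + 0.417(87.3) = 60.3071
T̂_A − T̂_B = 1.3294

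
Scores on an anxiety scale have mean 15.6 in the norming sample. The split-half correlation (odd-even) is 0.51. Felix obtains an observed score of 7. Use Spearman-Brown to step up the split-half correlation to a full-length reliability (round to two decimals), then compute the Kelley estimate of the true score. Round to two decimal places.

9.75

Spearman-Brown: ρ = 2r/(1 + r) = 2(0.51)/(1 + 0.51) = 1.020/1.51 = 0.6755 → 0.68
T̂ = 0.68(7) + 0.32(15.6) = 4.76 + 4.992 = 9.752 → 9.75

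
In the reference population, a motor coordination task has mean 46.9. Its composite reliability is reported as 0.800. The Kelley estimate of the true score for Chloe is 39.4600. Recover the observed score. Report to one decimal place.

T̂ = ρX + (1 − ρ)μ  ⇒  X = (T̂ − (1 − ρ)μ) / ρ
X = (39.4600 − 0.200 × 46.9) / 0.800 = (39.4600 − 9.3800) / 0.800 = 30.0800 / 0.800 = 37.600

37.6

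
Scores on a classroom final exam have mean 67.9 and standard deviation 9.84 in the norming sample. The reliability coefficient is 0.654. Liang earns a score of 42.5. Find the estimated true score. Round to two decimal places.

T̂ = ρX + (1 − ρ)μ
  = 0.654 × 42.5 + 0.346 × 67.9
  = 27.7950 + 23.4934
  = 51.288
  ≈ 51.29

51.29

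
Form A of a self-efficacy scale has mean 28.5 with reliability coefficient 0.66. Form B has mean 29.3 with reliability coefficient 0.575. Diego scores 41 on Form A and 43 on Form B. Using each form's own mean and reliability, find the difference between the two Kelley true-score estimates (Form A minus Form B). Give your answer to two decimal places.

T̂_A = 0.66(41) + 0.34(28.5) = 36.7500
T̂_B = 0.575(43) + 0.425(29.3) = 37.1775
T̂_A − T̂_B = -0.4275

-0.43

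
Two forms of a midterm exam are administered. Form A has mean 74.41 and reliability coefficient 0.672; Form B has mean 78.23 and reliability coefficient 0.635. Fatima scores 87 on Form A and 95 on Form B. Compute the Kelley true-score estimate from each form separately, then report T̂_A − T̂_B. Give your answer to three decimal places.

-6.008

T̂_A = 0.672(87) + 0.328(74.41) = 82.87048
T̂_B = 0.635(95) + 0.365(78.23) = 88.87895
T̂_A − T̂_B = -6.00847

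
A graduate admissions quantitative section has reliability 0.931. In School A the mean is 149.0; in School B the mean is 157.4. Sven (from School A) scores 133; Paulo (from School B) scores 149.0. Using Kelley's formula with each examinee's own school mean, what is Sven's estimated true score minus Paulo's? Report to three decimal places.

-15.476

T̂_Sven = 0.931(133) + 0.069(149.0) = 134.10400
T̂_Paulo = 0.931(149.0) + 0.069(157.4) = 149.57960
Difference = 134.10400 − 149.57960 = -15.47560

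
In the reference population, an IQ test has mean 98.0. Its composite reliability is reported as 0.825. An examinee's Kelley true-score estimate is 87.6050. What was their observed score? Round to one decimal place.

85.4

T̂ = ρX + (1 − ρ)μ  ⇒  X = (T̂ − (1 − ρ)μ) / ρ
X = (87.6050 − 0.175 × 98.0) / 0.825 = (87.6050 − 17.1500) / 0.825 = 70.4550 / 0.825 = 85.400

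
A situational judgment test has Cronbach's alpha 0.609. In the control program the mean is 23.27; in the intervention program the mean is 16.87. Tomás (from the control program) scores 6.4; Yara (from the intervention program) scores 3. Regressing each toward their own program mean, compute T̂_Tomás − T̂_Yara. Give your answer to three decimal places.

4.573

T̂_Tomás = 0.609(6.4) + 0.391(23.27) = 12.99617
T̂_Yara = 0.609(3) + 0.391(16.87) = 8.42317
Difference = 12.99617 − 8.42317 = 4.57300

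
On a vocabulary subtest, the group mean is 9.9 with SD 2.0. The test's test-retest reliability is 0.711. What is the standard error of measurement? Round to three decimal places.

1.075

SEM = SD · √(1 − ρ) = 2.0 × √0.289 = 2.0 × 0.5376 = 1.0752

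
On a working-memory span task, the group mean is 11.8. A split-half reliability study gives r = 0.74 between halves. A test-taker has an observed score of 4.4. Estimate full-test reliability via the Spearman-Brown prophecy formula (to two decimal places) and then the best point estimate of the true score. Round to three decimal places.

Spearman-Brown: ρ = 2r/(1 + r) = 2(0.74)/(1 + 0.74) = 1.480/1.74 = 0.8506 → 0.85
Kelley's formula gives T̂ = 0.85·4.4 + 0.15·11.8 = 3.740 + 1.770 = 5.5100.

5.510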